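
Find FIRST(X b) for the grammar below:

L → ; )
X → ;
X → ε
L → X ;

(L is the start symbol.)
{ ';', 'b' }

FIRST sets of the non-terminals involved (from the grammar, by fixed-point iteration):
  FIRST(X) = { ';', ε }

To compute FIRST(X b), process the symbols left to right:
Symbol X is a non-terminal. Add FIRST(X) \ {ε} = { ';' }
X is nullable (ε ∈ FIRST(X)), continue to the next symbol.
Symbol b is a terminal. Add 'b' and stop.
FIRST(X b) = { ';', 'b' }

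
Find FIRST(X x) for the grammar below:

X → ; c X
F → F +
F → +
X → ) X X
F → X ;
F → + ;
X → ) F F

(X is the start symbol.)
FIRST sets of the non-terminals involved (from the grammar, by fixed-point iteration):
  FIRST(X) = { ')', ';' }

To compute FIRST(X x), process the symbols left to right:
Symbol X is a non-terminal. Add FIRST(X) \ {ε} = { ')', ';' }
X is not nullable (ε ∉ FIRST(X)), so stop here.
FIRST(X x) = { ')', ';' }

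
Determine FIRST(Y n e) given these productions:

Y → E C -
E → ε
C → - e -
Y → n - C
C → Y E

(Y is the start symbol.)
FIRST sets of the non-terminals involved (from the grammar, by fixed-point iteration):
  FIRST(Y) = { '-', 'n' }

To compute FIRST(Y n e), process the symbols left to right:
Symbol Y is a non-terminal. Add FIRST(Y) \ {ε} = { '-', 'n' }
Y is not nullable (ε ∉ FIRST(Y)), so stop here.
FIRST(Y n e) = { '-', 'n' }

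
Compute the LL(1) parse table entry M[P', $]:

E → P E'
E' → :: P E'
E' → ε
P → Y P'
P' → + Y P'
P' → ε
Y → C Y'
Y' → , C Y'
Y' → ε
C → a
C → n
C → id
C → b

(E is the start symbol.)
P' → ε

To find M[P', $], we find productions for P' where $ is in the predict set (PREDICT(N → α) = (FIRST(α) \ {ε}) ∪ (FOLLOW(N) if α ⇒* ε)).

Relevant sets:
  FOLLOW(P') = { $, '::' }

P' → + Y P': PREDICT = { '+' }
P' → ε: PREDICT = { $, '::' }
  $ is in predict set, so this production goes in M[P', $]

M[P', $] = P' → ε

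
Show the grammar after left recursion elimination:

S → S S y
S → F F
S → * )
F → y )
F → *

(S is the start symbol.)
S is directly left-recursive. The standard transformation for
  A → A α₁ | ... | A α_m | β₁ | ... | β_n
is
  A  → β₁ A' | ... | β_n A'
  A' → α₁ A' | ... | α_m A' | ε

S → F F becomes S → F F S'
S → * ) becomes S → * ) S'
S → S S y becomes S' → S y S'
Add S' → ε

Productions for other non-terminals are unchanged:
  F → y )
  F → *

Resulting grammar:
S → F F S'
S → * ) S'
S' → S y S'
S' → ε
F → y )
F → *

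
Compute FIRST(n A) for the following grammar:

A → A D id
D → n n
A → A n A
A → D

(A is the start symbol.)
{ 'n' }

To compute FIRST(n A), process the symbols left to right:
Symbol n is a terminal. Add 'n' and stop.
FIRST(n A) = { 'n' }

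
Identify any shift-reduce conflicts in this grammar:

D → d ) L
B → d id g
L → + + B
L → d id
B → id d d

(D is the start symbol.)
No shift-reduce conflicts

A shift-reduce conflict occurs when an LR(0) state has both:
  - a complete (reduce) item [A → α .] (dot at the end), and
  - a shift item [B → β . c γ] (dot before a terminal).

Augment with D' → D and build the canonical LR(0) collection (I0 = CLOSURE({[D' → . D]}), then GOTO on every symbol after a dot until no new states appear). It has 16 states:
  I0: { [D → . d ) L], [D' → . D] }  — shift
  I1: { [D' → D .] }  — accept
  I2: { [D → d . ) L] }  — shift
  I3: { [D → d ) . L], [L → . + + B], [L → . d id] }  — shift
  I4: { [L → + . + B] }  — shift
  I5: { [D → d ) L .] }  — reduce
  I6: { [L → d . id] }  — shift
  I7: { [L → d id .] }  — reduce
  I8: { [B → . d id g], [B → . id d d], [L → + + . B] }  — shift
  I9: { [L → + + B .] }  — reduce
  I10: { [B → d . id g] }  — shift
  I11: { [B → id . d d] }  — shift
  I12: { [B → id d . d] }  — shift
  I13: { [B → id d d .] }  — reduce
  I14: { [B → d id . g] }  — shift
  I15: { [B → d id g .] }  — reduce

No state contains both a complete item and a shift item.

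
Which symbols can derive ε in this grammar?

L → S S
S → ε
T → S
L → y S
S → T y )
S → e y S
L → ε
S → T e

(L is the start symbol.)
{ 'L', 'S', 'T' }

A non-terminal is nullable if it can derive ε (the empty string): either it has an ε-production, or it has a production whose right-hand side consists entirely of nullable non-terminals.

ε-productions: S → ε, L → ε
So S, L are immediately nullable.
T → S: every symbol on the right is nullable, so T is nullable too.
Every non-terminal is now nullable.
Nullable = { 'L', 'S', 'T' }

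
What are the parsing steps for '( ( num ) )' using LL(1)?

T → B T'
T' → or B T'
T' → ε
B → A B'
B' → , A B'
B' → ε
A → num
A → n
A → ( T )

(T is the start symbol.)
Stack is shown with the top on the left.

Stack                        Input          Action
--------------------------------------------------
T $                          ( ( num ) ) $  output T → B T'
B T' $                       ( ( num ) ) $  output B → A B'
A B' T' $                    ( ( num ) ) $  output A → ( T )
( T ) B' T' $                ( ( num ) ) $  match '('
T ) B' T' $                  ( num ) ) $    output T → B T'
B T' ) B' T' $               ( num ) ) $    output B → A B'
A B' T' ) B' T' $            ( num ) ) $    output A → ( T )
( T ) B' T' ) B' T' $        ( num ) ) $    match '('
T ) B' T' ) B' T' $          num ) ) $      output T → B T'
B T' ) B' T' ) B' T' $       num ) ) $      output B → A B'
A B' T' ) B' T' ) B' T' $    num ) ) $      output A → num
num B' T' ) B' T' ) B' T' $  num ) ) $      match 'num'
B' T' ) B' T' ) B' T' $      ) ) $          output B' → ε
T' ) B' T' ) B' T' $         ) ) $          output T' → ε
) B' T' ) B' T' $            ) ) $          match ')'
B' T' ) B' T' $              ) $            output B' → ε
T' ) B' T' $                 ) $            output T' → ε
) B' T' $                    ) $            match ')'
B' T' $                      $              output B' → ε
T' $                         $              output T' → ε
$                            $              accept

The string is accepted.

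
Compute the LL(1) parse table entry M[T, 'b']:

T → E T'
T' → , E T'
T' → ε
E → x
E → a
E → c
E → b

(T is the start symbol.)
T → E T'

To find M[T, 'b'], we find productions for T where 'b' is in the predict set (PREDICT(N → α) = (FIRST(α) \ {ε}) ∪ (FOLLOW(N) if α ⇒* ε)).

Relevant sets:
  FIRST(E) = { 'a', 'b', 'c', 'x' }

T → E T': PREDICT = { 'a', 'b', 'c', 'x' }
  'b' is in predict set, so this production goes in M[T, 'b']

M[T, 'b'] = T → E T'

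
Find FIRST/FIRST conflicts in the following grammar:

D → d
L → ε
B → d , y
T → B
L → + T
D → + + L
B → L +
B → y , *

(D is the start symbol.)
A FIRST/FIRST conflict occurs when two productions N → α and N → β for the same non-terminal have FIRST(α) ∩ FIRST(β) ≠ ∅ (with ε ∈ FIRST of a nullable right-hand side, so two nullable alternatives also conflict).

FIRST sets of the non-terminals at (or reachable through a nullable prefix from) the front of some alternative:
  FIRST(L) = { '+', ε }

Productions for D:
  D → d: FIRST = { 'd' }
  D → + + L: FIRST = { '+' }
Productions for L:
  L → ε: FIRST = { ε }
  L → + T: FIRST = { '+' }
Productions for B:
  B → d , y: FIRST = { 'd' }
  B → L +: FIRST = { '+' }
  B → y , *: FIRST = { 'y' }
T has only one production, so no FIRST/FIRST conflict is possible there.

All alternatives of each non-terminal have pairwise disjoint FIRST sets.

Answer: No FIRST/FIRST conflicts.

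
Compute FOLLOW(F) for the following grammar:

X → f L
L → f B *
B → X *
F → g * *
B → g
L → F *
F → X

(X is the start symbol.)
{ '*' }

To compute FOLLOW(F), find every occurrence of F on a right-hand side N → α F β: add FIRST(β) \ {ε}, and if β is empty or nullable also add FOLLOW(N). Iterate to a fixed point.

In L → F *: F is followed by '*', add FIRST('*') \ {ε} = { '*' }

Taking the union: FOLLOW(F) = { '*' }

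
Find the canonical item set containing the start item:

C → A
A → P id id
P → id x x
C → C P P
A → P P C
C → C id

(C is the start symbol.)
{ [A → . P P C], [A → . P id id], [C → . A], [C → . C P P], [C → . C id], [C' → . C], [P → . id x x] }

First, augment the grammar with C' → C
I₀ = CLOSURE({ [C' → . C] }):
  [C' → . C] has the dot before C: add [C → . A], [C → . C P P], [C → . C id]
  [C → . A] has the dot before A: add [A → . P id id], [A → . P P C]
  [A → . P id id] has the dot before P: add [P → . id x x]
No further items can be added.

I₀ = { [A → . P P C], [A → . P id id], [C → . A], [C → . C P P], [C → . C id], [C' → . C], [P → . id x x] }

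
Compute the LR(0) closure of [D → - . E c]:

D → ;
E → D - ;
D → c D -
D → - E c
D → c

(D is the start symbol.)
{ [D → - . E c], [D → . - E c], [D → . ;], [D → . c D -], [D → . c], [E → . D - ;] }

To compute CLOSURE, for each item [A → α.Bβ] where B is a non-terminal, add [B → .γ] for all productions B → γ; repeat for the newly added items until nothing changes.

Start with: [D → - . E c]
  [D → - . E c] has the dot before E: add [E → . D - ;]
  [E → . D - ;] has the dot before D: add [D → . ;], [D → . c D -], [D → . - E c], [D → . c]
No further items can be added.

CLOSURE = { [D → - . E c], [D → . - E c], [D → . ;], [D → . c D -], [D → . c], [E → . D - ;] }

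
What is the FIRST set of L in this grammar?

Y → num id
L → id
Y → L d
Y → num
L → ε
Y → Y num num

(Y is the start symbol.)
To compute FIRST(L), examine every production with L on the left-hand side, reading each right-hand side left to right until a non-nullable symbol is reached.

From L → id:
  - id is a terminal: add 'id' and stop
From L → ε:
  - ε-production, so ε ∈ FIRST(L)

Collecting: FIRST(L) = { 'id', ε }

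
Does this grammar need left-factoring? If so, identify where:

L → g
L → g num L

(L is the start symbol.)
Left-factoring is needed when two productions for the same non-terminal
share a common prefix on the right-hand side.

Productions for L:
  L → g
  L → g num L

Found common prefix 'g' in productions for L

Answer: Yes, L has productions with common prefix 'g'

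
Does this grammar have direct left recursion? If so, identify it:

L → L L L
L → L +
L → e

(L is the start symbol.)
Direct left recursion occurs when N → N α for some non-terminal N (the right-hand side begins with the left-hand side itself).

L → L L L: LEFT RECURSIVE (starts with L)
L → L +: LEFT RECURSIVE (starts with L)
L → e: starts with e

The grammar has direct left recursion on: L.

Answer: Yes, L is left-recursive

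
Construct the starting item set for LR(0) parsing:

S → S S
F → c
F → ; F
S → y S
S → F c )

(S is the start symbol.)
First, augment the grammar with S' → S
I₀ = CLOSURE({ [S' → . S] }):
  [S' → . S] has the dot before S: add [S → . S S], [S → . y S], [S → . F c )]
  [S → . F c )] has the dot before F: add [F → . c], [F → . ; F]
No further items can be added.

I₀ = { [F → . ; F], [F → . c], [S → . F c )], [S → . S S], [S → . y S], [S' → . S] }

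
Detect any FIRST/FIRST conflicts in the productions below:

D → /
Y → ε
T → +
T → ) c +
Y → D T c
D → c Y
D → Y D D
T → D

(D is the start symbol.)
Yes. D → '/' / D → Y D D on { '/' }; D → c Y / D → Y D D on { 'c' }

A FIRST/FIRST conflict occurs when two productions N → α and N → β for the same non-terminal have FIRST(α) ∩ FIRST(β) ≠ ∅ (with ε ∈ FIRST of a nullable right-hand side, so two nullable alternatives also conflict).

FIRST sets of the non-terminals at (or reachable through a nullable prefix from) the front of some alternative:
  FIRST(Y) = { '/', 'c', ε }
  FIRST(D) = { '/', 'c' }

Productions for D:
  D → /: FIRST = { '/' }
  D → c Y: FIRST = { 'c' }
  D → Y D D: FIRST = { '/', 'c' }
Productions for Y:
  Y → ε: FIRST = { ε }
  Y → D T c: FIRST = { '/', 'c' }
Productions for T:
  T → +: FIRST = { '+' }
  T → ) c +: FIRST = { ')' }
  T → D: FIRST = { '/', 'c' }

Conflict for D: D → / and D → Y D D
  Overlap: { '/' }
Conflict for D: D → c Y and D → Y D D
  Overlap: { 'c' }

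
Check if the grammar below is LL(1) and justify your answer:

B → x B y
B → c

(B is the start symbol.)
Yes, the grammar is LL(1).

A grammar is LL(1) if for each non-terminal N with multiple productions, the predict sets of those productions are pairwise disjoint, where PREDICT(N → α) = (FIRST(α) \ {ε}) ∪ (FOLLOW(N) if α ⇒* ε).

For B:
  PREDICT(B → x B y) = { 'x' }
  PREDICT(B → c) = { 'c' }

All predict sets are disjoint. The grammar IS LL(1).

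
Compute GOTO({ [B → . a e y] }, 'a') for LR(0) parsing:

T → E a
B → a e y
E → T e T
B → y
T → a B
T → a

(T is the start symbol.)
{ [B → a . e y] }

GOTO(I, 'a') = CLOSURE({ [A → αX.β] : [A → α.Xβ] ∈ I, X = 'a' })

Items with dot before 'a', with the dot advanced:
  [B → . a e y] → [B → a . e y]
Closure adds nothing (no advanced item has the dot before a non-terminal).

GOTO = { [B → a . e y] }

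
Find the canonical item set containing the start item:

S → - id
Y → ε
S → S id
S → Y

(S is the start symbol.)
{ [S → . - id], [S → . S id], [S → . Y], [S' → . S], [Y → .] }

First, augment the grammar with S' → S
I₀ = CLOSURE({ [S' → . S] }):
  [S' → . S] has the dot before S: add [S → . - id], [S → . S id], [S → . Y]
  [S → . Y] has the dot before Y: add [Y → .]
No further items can be added.

I₀ = { [S → . - id], [S → . S id], [S → . Y], [S' → . S], [Y → .] }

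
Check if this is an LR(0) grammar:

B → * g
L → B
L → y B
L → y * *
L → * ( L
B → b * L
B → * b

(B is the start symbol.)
A grammar is LR(0) if no state in the canonical LR(0) collection has:
  - both a shift item (dot before a terminal) and a complete item (shift-reduce conflict), or
  - two or more complete items (reduce-reduce conflict; the accept item [B' → B .] counts as a complete item here).

Augment with B' → B and build the canonical LR(0) collection (I0 = CLOSURE({[B' → . B]}), then GOTO on every symbol after a dot until no new states appear). It has 16 states:
  I0: { [B → . * b], [B → . * g], [B → . b * L], [B' → . B] }  — shift
  I1: { [B → * . b], [B → * . g] }  — shift
  I2: { [B' → B .] }  — accept
  I3: { [B → b . * L] }  — shift
  I4: { [B → . * b], [B → . * g], [B → . b * L], [B → b * . L], [L → . * ( L], [L → . B], [L → . y * *], [L → . y B] }  — shift
  I5: { [B → * . b], [B → * . g], [L → * . ( L] }  — shift
  I6: { [L → B .] }  — reduce
  I7: { [B → b * L .] }  — reduce
  I8: { [B → . * b], [B → . * g], [B → . b * L], [L → y . * *], [L → y . B] }  — shift
  I9: { [B → * . b], [B → * . g], [L → y * . *] }  — shift
  I10: { [L → y B .] }  — reduce
  I11: { [L → y * * .] }  — reduce
  I12: { [B → * b .] }  — reduce
  I13: { [B → * g .] }  — reduce
  I14: { [B → . * b], [B → . * g], [B → . b * L], [L → * ( . L], [L → . * ( L], [L → . B], [L → . y * *], [L → . y B] }  — shift
  I15: { [L → * ( L .] }  — reduce

Every state is either a pure shift/goto state or contains exactly one complete item and nothing to shift — no conflicts. The grammar is LR(0).

Answer: Yes, the grammar is LR(0)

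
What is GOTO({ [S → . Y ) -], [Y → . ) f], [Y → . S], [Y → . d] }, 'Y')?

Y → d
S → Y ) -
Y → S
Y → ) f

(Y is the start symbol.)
GOTO(I, 'Y') = CLOSURE({ [A → αX.β] : [A → α.Xβ] ∈ I, X = 'Y' })

Items with dot before 'Y', with the dot advanced:
  [S → . Y ) -] → [S → Y . ) -]
Closure adds nothing (no advanced item has the dot before a non-terminal).

GOTO = { [S → Y . ) -] }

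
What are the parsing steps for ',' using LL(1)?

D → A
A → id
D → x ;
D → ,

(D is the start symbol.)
LL(1) parsing maintains a stack (initially the start symbol over $) and the input. At each step: if the stack top is a terminal, match it against the current input token; if it is a non-terminal N, replace it with the RHS of M[N, lookahead] (the unique production whose predict set contains the lookahead).

Stack is shown with the top on the left.

Stack  Input  Action
--------------------
D $    , $    output D → ,
, $    , $    match ','
$      $      accept

The string is accepted.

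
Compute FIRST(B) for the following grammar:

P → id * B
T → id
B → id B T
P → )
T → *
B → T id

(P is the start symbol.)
{ '*', 'id' }

FIRST sets of the other non-terminals involved (by the same procedure, iterated to a fixed point):
  FIRST(T) = { '*', 'id' }

From B → id B T:
  - id is a terminal: add 'id' and stop
From B → T id:
  - T is a non-terminal: add FIRST(T) \ {ε} = { '*', 'id' }
    T is not nullable, so stop

Collecting: FIRST(B) = { '*', 'id' }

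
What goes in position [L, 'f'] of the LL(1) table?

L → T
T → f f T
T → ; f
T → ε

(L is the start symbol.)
L → T

To find M[L, 'f'], we find productions for L where 'f' is in the predict set (PREDICT(N → α) = (FIRST(α) \ {ε}) ∪ (FOLLOW(N) if α ⇒* ε)).

Relevant sets:
  FIRST(T) = { ';', 'f', ε }
  FOLLOW(L) = { $ }

L → T: PREDICT = { $, ';', 'f' }
  'f' is in predict set, so this production goes in M[L, 'f']

M[L, 'f'] = L → T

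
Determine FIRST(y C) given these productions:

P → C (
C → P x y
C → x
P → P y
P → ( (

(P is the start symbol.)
{ 'y' }

To compute FIRST(y C), process the symbols left to right:
Symbol y is a terminal. Add 'y' and stop.
FIRST(y C) = { 'y' }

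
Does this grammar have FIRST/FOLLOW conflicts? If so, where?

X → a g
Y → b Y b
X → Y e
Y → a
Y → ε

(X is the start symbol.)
A FIRST/FOLLOW conflict occurs when a non-terminal N has a nullable alternative N → β (β ⇒* ε) and another alternative N → α with FIRST(α) ∩ FOLLOW(N) ≠ ∅: on such a lookahead the parser cannot decide between expanding α and letting N vanish via β.

Nullable non-terminals: Y.

Y: nullable alternative(s) Y → ε; FOLLOW(Y) = { 'b', 'e' }
  Y → b Y b: FIRST \ {ε} = { 'b' } — overlaps FOLLOW(Y) on { 'b' }: CONFLICT
  Y → a: FIRST \ {ε} = { 'a' } — disjoint from FOLLOW(Y)
  Y → ε: FIRST \ {ε} = { } — this is the only nullable alternative, skip

X has no nullable alternative, so no FIRST/FOLLOW check is needed there.

So the grammar has 1 FIRST/FOLLOW conflict (marked CONFLICT above).

Answer: Yes. Y → b Y b with FOLLOW(Y) on { 'b' }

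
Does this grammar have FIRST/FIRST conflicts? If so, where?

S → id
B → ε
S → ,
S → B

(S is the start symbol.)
No FIRST/FIRST conflicts.

FIRST sets of the non-terminals at (or reachable through a nullable prefix from) the front of some alternative:
  FIRST(B) = { ε }

Productions for S:
  S → id: FIRST = { 'id' }
  S → ,: FIRST = { ',' }
  S → B: FIRST = { ε }
B has only one production, so no FIRST/FIRST conflict is possible there.

All alternatives of each non-terminal have pairwise disjoint FIRST sets.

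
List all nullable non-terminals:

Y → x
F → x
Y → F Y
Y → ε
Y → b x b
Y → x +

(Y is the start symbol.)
ε-productions: Y → ε
So Y is immediately nullable.
No further non-terminal can be added: every production for the remaining non-terminals contains a terminal or a non-nullable non-terminal.
Nullable = { 'Y' }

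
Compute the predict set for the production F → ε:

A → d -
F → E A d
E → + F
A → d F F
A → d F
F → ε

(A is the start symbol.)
PREDICT(F → ε) = (FIRST(RHS) \ {ε}) ∪ (FOLLOW(F) if ε ∈ FIRST(RHS), i.e. RHS ⇒* ε)
The right-hand side is ε (FIRST(ε) = { ε }), so the predict set is FOLLOW(F) = { $, '+', 'd' }
PREDICT(F → ε) = { $, '+', 'd' }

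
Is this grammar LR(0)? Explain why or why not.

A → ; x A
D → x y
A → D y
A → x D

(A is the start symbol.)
A grammar is LR(0) if no state in the canonical LR(0) collection has:
  - both a shift item (dot before a terminal) and a complete item (shift-reduce conflict), or
  - two or more complete items (reduce-reduce conflict; the accept item [A' → A .] counts as a complete item here).

Augment with A' → A and build the canonical LR(0) collection (I0 = CLOSURE({[A' → . A]}), then GOTO on every symbol after a dot until no new states appear). It has 11 states:
  I0: { [A → . ; x A], [A → . D y], [A → . x D], [A' → . A], [D → . x y] }  — shift
  I1: { [A → ; . x A] }  — shift
  I2: { [A' → A .] }  — accept
  I3: { [A → D . y] }  — shift
  I4: { [A → x . D], [D → . x y], [D → x . y] }  — shift
  I5: { [A → x D .] }  — reduce
  I6: { [D → x . y] }  — shift
  I7: { [D → x y .] }  — reduce
  I8: { [A → D y .] }  — reduce
  I9: { [A → . ; x A], [A → . D y], [A → . x D], [A → ; x . A], [D → . x y] }  — shift
  I10: { [A → ; x A .] }  — reduce

Every state is either a pure shift/goto state or contains exactly one complete item and nothing to shift — no conflicts. The grammar is LR(0).

Answer: Yes, the grammar is LR(0)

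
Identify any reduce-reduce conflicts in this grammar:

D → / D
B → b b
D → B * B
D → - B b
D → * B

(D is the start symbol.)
A reduce-reduce conflict occurs when an LR(0) state has two complete items [A → α .] and [B → β .] — both call for a reduction, and with no lookahead the parser cannot choose between them.

Augment with D' → D and build the canonical LR(0) collection (I0 = CLOSURE({[D' → . D]}), then GOTO on every symbol after a dot until no new states appear). It has 14 states:
  I0: { [B → . b b], [D → . * B], [D → . - B b], [D → . / D], [D → . B * B], [D' → . D] }  — shift
  I1: { [B → . b b], [D → * . B] }  — shift
  I2: { [B → . b b], [D → - . B b] }  — shift
  I3: { [B → . b b], [D → . * B], [D → . - B b], [D → . / D], [D → . B * B], [D → / . D] }  — shift
  I4: { [D → B . * B] }  — shift
  I5: { [D' → D .] }  — accept
  I6: { [B → b . b] }  — shift
  I7: { [B → b b .] }  — reduce
  I8: { [B → . b b], [D → B * . B] }  — shift
  I9: { [D → B * B .] }  — reduce
  I10: { [D → / D .] }  — reduce
  I11: { [D → - B . b] }  — shift
  I12: { [D → - B b .] }  — reduce
  I13: { [D → * B .] }  — reduce

No state contains more than one complete item.

Answer: No reduce-reduce conflicts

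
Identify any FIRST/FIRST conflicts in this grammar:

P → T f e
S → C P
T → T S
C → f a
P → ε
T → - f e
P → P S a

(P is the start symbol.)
Yes. P → T f e / P → P S a on { '-' }; T → T S / T → '-' f e on { '-' }

A FIRST/FIRST conflict occurs when two productions N → α and N → β for the same non-terminal have FIRST(α) ∩ FIRST(β) ≠ ∅ (with ε ∈ FIRST of a nullable right-hand side, so two nullable alternatives also conflict).

FIRST sets of the non-terminals at (or reachable through a nullable prefix from) the front of some alternative:
  FIRST(T) = { '-' }
  FIRST(P) = { '-', 'f', ε }
  FIRST(S) = { 'f' }

Productions for P:
  P → T f e: FIRST = { '-' }
  P → ε: FIRST = { ε }
  P → P S a: FIRST = { '-', 'f' }
Productions for T:
  T → T S: FIRST = { '-' }
  T → - f e: FIRST = { '-' }
S, C have only one production, so no FIRST/FIRST conflict is possible there.

Conflict for P: P → T f e and P → P S a
  Overlap: { '-' }
Conflict for T: T → T S and T → - f e
  Overlap: { '-' }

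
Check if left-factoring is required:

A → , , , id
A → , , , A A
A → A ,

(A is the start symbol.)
Yes, A has productions with common prefix ', , ,'

Left-factoring is needed when two productions for the same non-terminal
share a common prefix on the right-hand side.

Productions for A:
  A → , , , id
  A → , , , A A
  A → A ,

Found common prefix ', , ,' in productions for A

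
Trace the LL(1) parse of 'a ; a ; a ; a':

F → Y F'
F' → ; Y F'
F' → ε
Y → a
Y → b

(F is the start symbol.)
Stack is shown with the top on the left.

Stack     Input            Action
---------------------------------
F $       a ; a ; a ; a $  output F → Y F'
Y F' $    a ; a ; a ; a $  output Y → a
a F' $    a ; a ; a ; a $  match 'a'
F' $      ; a ; a ; a $    output F' → ; Y F'
; Y F' $  ; a ; a ; a $    match ';'
Y F' $    a ; a ; a $      output Y → a
a F' $    a ; a ; a $      match 'a'
F' $      ; a ; a $        output F' → ; Y F'
; Y F' $  ; a ; a $        match ';'
Y F' $    a ; a $          output Y → a
a F' $    a ; a $          match 'a'
F' $      ; a $            output F' → ; Y F'
; Y F' $  ; a $            match ';'
Y F' $    a $              output Y → a
a F' $    a $              match 'a'
F' $      $                output F' → ε
$         $                accept

The string is accepted.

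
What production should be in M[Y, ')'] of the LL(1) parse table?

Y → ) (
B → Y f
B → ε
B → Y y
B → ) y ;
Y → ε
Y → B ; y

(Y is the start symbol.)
To find M[Y, ')'], we find productions for Y where ')' is in the predict set (PREDICT(N → α) = (FIRST(α) \ {ε}) ∪ (FOLLOW(N) if α ⇒* ε)).

Relevant sets:
  FIRST(B) = { ')', ';', 'f', 'y', ε }
  FOLLOW(Y) = { $, 'f', 'y' }

Y → ) (: PREDICT = { ')' }
  ')' is in predict set, so this production goes in M[Y, ')']
Y → ε: PREDICT = { $, 'f', 'y' }
Y → B ; y: PREDICT = { ')', ';', 'f', 'y' }
  ')' is in predict set, so this production goes in M[Y, ')']

M[Y, ')'] = Y → ) (, Y → B ; y  (a multiply-defined cell — the grammar is not LL(1))

Answer: Y → ) (, Y → B ; y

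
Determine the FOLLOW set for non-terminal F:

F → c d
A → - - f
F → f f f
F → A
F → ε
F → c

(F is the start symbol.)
{ $ }

To compute FOLLOW(F), find every occurrence of F on a right-hand side N → α F β: add FIRST(β) \ {ε}, and if β is empty or nullable also add FOLLOW(N). Iterate to a fixed point.

F is the start symbol, so $ ∈ FOLLOW(F).
F does not occur on any right-hand side.

Taking the union: FOLLOW(F) = { $ }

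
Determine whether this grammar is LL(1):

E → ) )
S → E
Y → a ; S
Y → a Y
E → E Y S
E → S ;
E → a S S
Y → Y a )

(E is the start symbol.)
A grammar is LL(1) if for each non-terminal N with multiple productions, the predict sets of those productions are pairwise disjoint, where PREDICT(N → α) = (FIRST(α) \ {ε}) ∪ (FOLLOW(N) if α ⇒* ε).

Relevant sets:
  FIRST(E) = { ')', 'a' }
  FIRST(S) = { ')', 'a' }
  FIRST(Y) = { 'a' }

For E:
  PREDICT(E → ')' ')') = { ')' }
  PREDICT(E → E Y S) = { ')', 'a' }
  PREDICT(E → S ';') = { ')', 'a' }
  PREDICT(E → a S S) = { 'a' }
For Y:
  PREDICT(Y → a ';' S) = { 'a' }
  PREDICT(Y → a Y) = { 'a' }
  PREDICT(Y → Y a ')') = { 'a' }
S has a single production, so nothing to check there.

Conflict found: Predict set conflict for E: { ')' }
The grammar is NOT LL(1).

Answer: No. Predict set conflict for E: { ')' }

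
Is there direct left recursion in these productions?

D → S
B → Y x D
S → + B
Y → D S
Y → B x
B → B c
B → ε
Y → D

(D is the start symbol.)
Yes, B is left-recursive

Direct left recursion occurs when N → N α for some non-terminal N (the right-hand side begins with the left-hand side itself).

D → S: starts with S
B → Y x D: starts with Y
S → + B: starts with '+'
Y → D S: starts with D
Y → B x: starts with B
B → B c: LEFT RECURSIVE (starts with B)
B → ε: starts with ε
Y → D: starts with D

The grammar has direct left recursion on: B.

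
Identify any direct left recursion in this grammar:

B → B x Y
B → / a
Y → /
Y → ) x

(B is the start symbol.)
Yes, B is left-recursive

Direct left recursion occurs when N → N α for some non-terminal N (the right-hand side begins with the left-hand side itself).

B → B x Y: LEFT RECURSIVE (starts with B)
B → / a: starts with '/'
Y → /: starts with '/'
Y → ) x: starts with ')'

The grammar has direct left recursion on: B.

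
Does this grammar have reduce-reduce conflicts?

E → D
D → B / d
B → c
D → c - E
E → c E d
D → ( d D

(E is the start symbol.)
No reduce-reduce conflicts

A reduce-reduce conflict occurs when an LR(0) state has two complete items [A → α .] and [B → β .] — both call for a reduction, and with no lookahead the parser cannot choose between them.

Augment with E' → E and build the canonical LR(0) collection (I0 = CLOSURE({[E' → . E]}), then GOTO on every symbol after a dot until no new states appear). It has 15 states:
  I0: { [B → . c], [D → . ( d D], [D → . B / d], [D → . c - E], [E → . D], [E → . c E d], [E' → . E] }  — shift
  I1: { [D → ( . d D] }  — shift
  I2: { [D → B . / d] }  — shift
  I3: { [E → D .] }  — reduce
  I4: { [E' → E .] }  — accept
  I5: { [B → . c], [B → c .], [D → . ( d D], [D → . B / d], [D → . c - E], [D → c . - E], [E → . D], [E → . c E d], [E → c . E d] }  — shift, reduce
  I6: { [B → . c], [D → . ( d D], [D → . B / d], [D → . c - E], [D → c - . E], [E → . D], [E → . c E d] }  — shift
  I7: { [E → c E . d] }  — shift
  I8: { [E → c E d .] }  — reduce
  I9: { [D → c - E .] }  — reduce
  I10: { [D → B / . d] }  — shift
  I11: { [D → B / d .] }  — reduce
  I12: { [B → . c], [D → ( d . D], [D → . ( d D], [D → . B / d], [D → . c - E] }  — shift
  I13: { [D → ( d D .] }  — reduce
  I14: { [B → c .], [D → c . - E] }  — shift, reduce

No state contains more than one complete item.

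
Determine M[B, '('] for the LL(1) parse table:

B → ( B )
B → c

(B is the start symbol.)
To find M[B, '('], we find productions for B where '(' is in the predict set (PREDICT(N → α) = (FIRST(α) \ {ε}) ∪ (FOLLOW(N) if α ⇒* ε)).

B → ( B ): PREDICT = { '(' }
  '(' is in predict set, so this production goes in M[B, '(']
B → c: PREDICT = { 'c' }

M[B, '('] = B → ( B )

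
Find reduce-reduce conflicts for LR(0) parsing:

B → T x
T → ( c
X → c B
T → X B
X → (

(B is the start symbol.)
No reduce-reduce conflicts

A reduce-reduce conflict occurs when an LR(0) state has two complete items [A → α .] and [B → β .] — both call for a reduction, and with no lookahead the parser cannot choose between them.

Augment with B' → B and build the canonical LR(0) collection (I0 = CLOSURE({[B' → . B]}), then GOTO on every symbol after a dot until no new states appear). It has 10 states:
  I0: { [B → . T x], [B' → . B], [T → . ( c], [T → . X B], [X → . (], [X → . c B] }  — shift
  I1: { [T → ( . c], [X → ( .] }  — shift, reduce
  I2: { [B' → B .] }  — accept
  I3: { [B → T . x] }  — shift
  I4: { [B → . T x], [T → . ( c], [T → . X B], [T → X . B], [X → . (], [X → . c B] }  — shift
  I5: { [B → . T x], [T → . ( c], [T → . X B], [X → . (], [X → . c B], [X → c . B] }  — shift
  I6: { [X → c B .] }  — reduce
  I7: { [T → X B .] }  — reduce
  I8: { [B → T x .] }  — reduce
  I9: { [T → ( c .] }  — reduce

No state contains more than one complete item.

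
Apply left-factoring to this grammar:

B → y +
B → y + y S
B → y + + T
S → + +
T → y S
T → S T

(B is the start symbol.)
B → y + B'
B' → ε
B' → y S
B' → + T
S → + +
T → y S
T → S T

Left-factoring transforms A → αβ₁ | αβ₂ into A → αA' and A' → β₁ | β₂
(α is the longest common prefix among the alternatives). Repeat until
no nonterminal has two alternatives with a common prefix.

Round 1: B has alternatives sharing prefix 'y +'. Introduce B': B → y + B'
  Add: B' → ε
  Add: B' → y S
  Add: B' → + T

No remaining common prefixes — done.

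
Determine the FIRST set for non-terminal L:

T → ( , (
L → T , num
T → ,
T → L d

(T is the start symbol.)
{ '(', ',' }

FIRST sets of the other non-terminals involved (by the same procedure, iterated to a fixed point):
  FIRST(T) = { '(', ',' }

From L → T , num:
  - T is a non-terminal: add FIRST(T) \ {ε} = { '(', ',' }
    T is not nullable, so stop

Collecting: FIRST(L) = { '(', ',' }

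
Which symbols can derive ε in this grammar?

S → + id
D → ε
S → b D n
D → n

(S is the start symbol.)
ε-productions: D → ε
So D is immediately nullable.
No further non-terminal can be added: every production for the remaining non-terminals contains a terminal or a non-nullable non-terminal.
Nullable = { 'D' }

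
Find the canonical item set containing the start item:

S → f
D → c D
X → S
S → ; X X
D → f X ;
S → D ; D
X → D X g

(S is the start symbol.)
{ [D → . c D], [D → . f X ;], [S → . ; X X], [S → . D ; D], [S → . f], [S' → . S] }

First, augment the grammar with S' → S
I₀ = CLOSURE({ [S' → . S] }):
  [S' → . S] has the dot before S: add [S → . f], [S → . ; X X], [S → . D ; D]
  [S → . D ; D] has the dot before D: add [D → . c D], [D → . f X ;]
No further items can be added.

I₀ = { [D → . c D], [D → . f X ;], [S → . ; X X], [S → . D ; D], [S → . f], [S' → . S] }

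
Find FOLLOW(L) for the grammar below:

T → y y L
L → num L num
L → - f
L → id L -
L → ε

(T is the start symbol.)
To compute FOLLOW(L), find every occurrence of L on a right-hand side N → α L β: add FIRST(β) \ {ε}, and if β is empty or nullable also add FOLLOW(N). Iterate to a fixed point.

In T → y y L: L is at the end, add FOLLOW(T)
In L → num L num: L is followed by num, add FIRST(num) \ {ε} = { 'num' }
In L → id L -: L is followed by '-', add FIRST('-') \ {ε} = { '-' }

The FOLLOW sets referred to above (computed the same way, to a fixed point):
  FOLLOW(T) = { $ }

Taking the union: FOLLOW(L) = { $, '-', 'num' }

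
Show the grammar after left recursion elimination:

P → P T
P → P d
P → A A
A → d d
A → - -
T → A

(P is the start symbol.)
P is directly left-recursive. The standard transformation for
  A → A α₁ | ... | A α_m | β₁ | ... | β_n
is
  A  → β₁ A' | ... | β_n A'
  A' → α₁ A' | ... | α_m A' | ε

P → A A becomes P → A A P'
P → P T becomes P' → T P'
P → P d becomes P' → d P'
Add P' → ε

Productions for other non-terminals are unchanged:
  A → d d
  A → - -
  T → A

Resulting grammar:
P → A A P'
P' → T P'
P' → d P'
P' → ε
A → d d
A → - -
T → A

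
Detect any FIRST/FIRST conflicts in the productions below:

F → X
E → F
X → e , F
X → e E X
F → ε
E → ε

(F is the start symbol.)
A FIRST/FIRST conflict occurs when two productions N → α and N → β for the same non-terminal have FIRST(α) ∩ FIRST(β) ≠ ∅ (with ε ∈ FIRST of a nullable right-hand side, so two nullable alternatives also conflict).

FIRST sets of the non-terminals at (or reachable through a nullable prefix from) the front of some alternative:
  FIRST(X) = { 'e' }
  FIRST(F) = { 'e', ε }

Productions for F:
  F → X: FIRST = { 'e' }
  F → ε: FIRST = { ε }
Productions for E:
  E → F: FIRST = { 'e', ε }
  E → ε: FIRST = { ε }
Productions for X:
  X → e , F: FIRST = { 'e' }
  X → e E X: FIRST = { 'e' }

Conflict for E: E → F and E → ε
  Overlap: { ε }
Conflict for X: X → e , F and X → e E X
  Overlap: { 'e' }

Answer: Yes. E → F / E → ε on { ε }; X → e ',' F / X → e E X on { 'e' }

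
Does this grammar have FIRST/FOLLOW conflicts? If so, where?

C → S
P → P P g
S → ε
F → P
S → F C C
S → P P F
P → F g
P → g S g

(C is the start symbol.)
Yes. S → F C C with FOLLOW(S) on { 'g' }; S → P P F with FOLLOW(S) on { 'g' }

A FIRST/FOLLOW conflict occurs when a non-terminal N has a nullable alternative N → β (β ⇒* ε) and another alternative N → α with FIRST(α) ∩ FOLLOW(N) ≠ ∅: on such a lookahead the parser cannot decide between expanding α and letting N vanish via β.

Nullable non-terminals: C, S.
FIRST sets used below: FIRST(F) = { 'g' }, FIRST(P) = { 'g' }
C has a nullable alternative but only one production, so nothing to check.

S: nullable alternative(s) S → ε; FOLLOW(S) = { $, 'g' }
  S → ε: FIRST \ {ε} = { } — this is the only nullable alternative, skip
  S → F C C: FIRST \ {ε} = { 'g' } — overlaps FOLLOW(S) on { 'g' }: CONFLICT
  S → P P F: FIRST \ {ε} = { 'g' } — overlaps FOLLOW(S) on { 'g' }: CONFLICT

F, P have no nullable alternative, so no FIRST/FOLLOW check is needed there.

So the grammar has 2 FIRST/FOLLOW conflicts (marked CONFLICT above).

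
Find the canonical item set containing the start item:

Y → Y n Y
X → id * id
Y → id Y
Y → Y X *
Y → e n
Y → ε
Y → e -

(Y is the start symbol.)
{ [Y → . Y X *], [Y → . Y n Y], [Y → . e -], [Y → . e n], [Y → . id Y], [Y → .], [Y' → . Y] }

First, augment the grammar with Y' → Y
I₀ = CLOSURE({ [Y' → . Y] }):
  [Y' → . Y] has the dot before Y: add [Y → . Y n Y], [Y → . id Y], [Y → . Y X *], [Y → . e n], [Y → .], [Y → . e -]
No further items can be added.

I₀ = { [Y → . Y X *], [Y → . Y n Y], [Y → . e -], [Y → . e n], [Y → . id Y], [Y → .], [Y' → . Y] }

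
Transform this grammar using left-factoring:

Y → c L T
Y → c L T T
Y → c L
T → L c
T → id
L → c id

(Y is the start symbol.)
Y → c L Y'
Y' → T Y''
Y'' → ε
Y'' → T
Y' → ε
T → L c
T → id
L → c id

Left-factoring transforms A → αβ₁ | αβ₂ into A → αA' and A' → β₁ | β₂
(α is the longest common prefix among the alternatives). Repeat until
no nonterminal has two alternatives with a common prefix.

Round 1: Y has alternatives sharing prefix 'c L'. Introduce Y': Y → c L Y'
  Add: Y' → T
  Add: Y' → T T
  Add: Y' → ε

Round 2: Y' has alternatives sharing prefix 'T'. Introduce Y'': Y' → T Y''
  Add: Y'' → ε
  Add: Y'' → T

No remaining common prefixes — done.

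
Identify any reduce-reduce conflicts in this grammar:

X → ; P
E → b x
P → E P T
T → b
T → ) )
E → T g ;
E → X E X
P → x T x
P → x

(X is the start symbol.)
A reduce-reduce conflict occurs when an LR(0) state has two complete items [A → α .] and [B → β .] — both call for a reduction, and with no lookahead the parser cannot choose between them.

Augment with X' → X and build the canonical LR(0) collection (I0 = CLOSURE({[X' → . X]}), then GOTO on every symbol after a dot until no new states appear). It has 21 states:
  I0: { [X → . ; P], [X' → . X] }  — shift
  I1: { [E → . T g ;], [E → . X E X], [E → . b x], [P → . E P T], [P → . x T x], [P → . x], [T → . ) )], [T → . b], [X → . ; P], [X → ; . P] }  — shift
  I2: { [X' → X .] }  — accept
  I3: { [T → ) . )] }  — shift
  I4: { [E → . T g ;], [E → . X E X], [E → . b x], [P → . E P T], [P → . x T x], [P → . x], [P → E . P T], [T → . ) )], [T → . b], [X → . ; P] }  — shift
  I5: { [X → ; P .] }  — reduce
  I6: { [E → T . g ;] }  — shift
  I7: { [E → . T g ;], [E → . X E X], [E → . b x], [E → X . E X], [T → . ) )], [T → . b], [X → . ; P] }  — shift
  I8: { [E → b . x], [T → b .] }  — shift, reduce
  I9: { [P → x . T x], [P → x .], [T → . ) )], [T → . b] }  — shift, reduce
  I10: { [P → x T . x] }  — shift
  I11: { [T → b .] }  — reduce
  I12: { [P → x T x .] }  — reduce
  I13: { [E → b x .] }  — reduce
  I14: { [E → X E . X], [X → . ; P] }  — shift
  I15: { [E → X E X .] }  — reduce
  I16: { [E → T g . ;] }  — shift
  I17: { [E → T g ; .] }  — reduce
  I18: { [P → E P . T], [T → . ) )], [T → . b] }  — shift
  I19: { [P → E P T .] }  — reduce
  I20: { [T → ) ) .] }  — reduce

No state contains more than one complete item.

Answer: No reduce-reduce conflicts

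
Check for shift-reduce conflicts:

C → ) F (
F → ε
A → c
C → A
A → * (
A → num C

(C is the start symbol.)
No shift-reduce conflicts

A shift-reduce conflict occurs when an LR(0) state has both:
  - a complete (reduce) item [A → α .] (dot at the end), and
  - a shift item [B → β . c γ] (dot before a terminal).

Augment with C' → C and build the canonical LR(0) collection (I0 = CLOSURE({[C' → . C]}), then GOTO on every symbol after a dot until no new states appear). It has 11 states:
  I0: { [A → . * (], [A → . c], [A → . num C], [C → . ) F (], [C → . A], [C' → . C] }  — shift
  I1: { [C → ) . F (], [F → .] }  — reduce
  I2: { [A → * . (] }  — shift
  I3: { [C → A .] }  — reduce
  I4: { [C' → C .] }  — accept
  I5: { [A → c .] }  — reduce
  I6: { [A → . * (], [A → . c], [A → . num C], [A → num . C], [C → . ) F (], [C → . A] }  — shift
  I7: { [A → num C .] }  — reduce
  I8: { [A → * ( .] }  — reduce
  I9: { [C → ) F . (] }  — shift
  I10: { [C → ) F ( .] }  — reduce

No state contains both a complete item and a shift item.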